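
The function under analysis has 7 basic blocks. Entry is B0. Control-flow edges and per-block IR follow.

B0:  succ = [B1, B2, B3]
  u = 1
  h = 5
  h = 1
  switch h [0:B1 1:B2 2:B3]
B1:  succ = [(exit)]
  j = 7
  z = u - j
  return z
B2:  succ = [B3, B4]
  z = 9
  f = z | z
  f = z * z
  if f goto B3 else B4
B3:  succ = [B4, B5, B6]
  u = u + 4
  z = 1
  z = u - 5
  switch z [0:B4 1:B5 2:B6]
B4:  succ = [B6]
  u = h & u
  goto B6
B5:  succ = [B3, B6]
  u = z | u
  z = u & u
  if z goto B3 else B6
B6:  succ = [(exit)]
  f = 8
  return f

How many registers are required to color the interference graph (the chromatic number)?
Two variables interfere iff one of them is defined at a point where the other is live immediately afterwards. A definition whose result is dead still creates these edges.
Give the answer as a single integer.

Block summaries:
  B0: {h,u} / ∅
  B1: {j,z} / {u}
  B2: {f,z} / ∅
  B3: {u,z} / {u}
  B4: {u} / {h,u}
  B5: {u,z} / {u,z}
  B6: {f} / ∅

Liveness:
  B0: in=∅ out={h,u}
  B1: in={u} out=∅
  B2: in={h,u} out={h,u}
  B3: in={h,u} out={h,u,z}
  B4: in={h,u} out=∅
  B5: in={h,u,z} out={h,u}
  B6: in=∅ out=∅

Conflict graph:
  f↔{h,u,z}
  h↔{f,u,z}
  j↔{u}
  u↔{f,h,j,z}
  z↔{f,h,u}

Registers:
  clique {f,h,u,z} ⇒ need ≥ 4
  4-colouring: c0={u}  c1={f,j}  c2={h}  c3={z}
  χ = 4

Answer: 4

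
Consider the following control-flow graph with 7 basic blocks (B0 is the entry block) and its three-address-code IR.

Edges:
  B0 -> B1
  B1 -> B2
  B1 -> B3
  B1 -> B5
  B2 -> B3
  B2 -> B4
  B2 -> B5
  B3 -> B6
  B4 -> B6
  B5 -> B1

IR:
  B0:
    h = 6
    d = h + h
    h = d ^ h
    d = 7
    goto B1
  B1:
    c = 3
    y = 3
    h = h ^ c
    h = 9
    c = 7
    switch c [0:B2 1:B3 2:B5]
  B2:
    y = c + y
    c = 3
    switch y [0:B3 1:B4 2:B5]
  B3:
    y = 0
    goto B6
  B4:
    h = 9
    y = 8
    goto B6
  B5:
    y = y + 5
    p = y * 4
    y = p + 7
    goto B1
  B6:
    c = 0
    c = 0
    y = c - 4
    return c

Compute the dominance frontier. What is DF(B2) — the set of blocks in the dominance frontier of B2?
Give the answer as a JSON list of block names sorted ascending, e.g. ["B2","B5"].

Answer: ["B3", "B5", "B6"]

Analysis:
idom tree: B1←B0 B2←B1 B3←B1 B4←B2 B5←B1 B6←B1
Join-block Dom:
  B1: preds {B0,B5}: {B0} ∩ {B0,B1,B5} = {B0}; idom=B0
  B3: preds {B1,B2}: {B0,B1} ∩ {B0,B1,B2} = {B0,B1}; idom=B1
  B5: preds {B1,B2}: {B0,B1} ∩ {B0,B1,B2} = {B0,B1}; idom=B1
  B6: preds {B3,B4}: {B0,B1,B3} ∩ {B0,B1,B2,B4} = {B0,B1}; idom=B1

Frontier:
  join B1 pred B0: · stop@B0
  join B1 pred B5: B5→B1 stop@B0
  join B3 pred B1: · stop@B1
  join B3 pred B2: B2 stop@B1
  join B5 pred B1: · stop@B1
  join B5 pred B2: B2 stop@B1
  join B6 pred B3: B3 stop@B1
  join B6 pred B4: B4→B2 stop@B1
  B0 → ∅
  B1 → {B1}
  B2 → {B3,B5,B6}
  B3 → {B6}
  B4 → {B6}
  B5 → {B1}
  B6 → ∅

DF(B2) = ["B3", "B5", "B6"]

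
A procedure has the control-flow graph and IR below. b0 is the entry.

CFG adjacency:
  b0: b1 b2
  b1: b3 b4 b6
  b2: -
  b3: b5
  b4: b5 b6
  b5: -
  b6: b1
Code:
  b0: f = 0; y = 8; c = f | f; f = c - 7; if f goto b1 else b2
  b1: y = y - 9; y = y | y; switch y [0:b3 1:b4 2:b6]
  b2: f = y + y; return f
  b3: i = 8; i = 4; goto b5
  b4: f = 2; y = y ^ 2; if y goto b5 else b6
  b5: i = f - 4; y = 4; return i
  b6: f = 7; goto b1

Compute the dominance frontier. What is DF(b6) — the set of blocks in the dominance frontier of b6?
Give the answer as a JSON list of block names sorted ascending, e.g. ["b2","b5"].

idom tree: b1←b0 b2←b0 b3←b1 b4←b1 b5←b1 b6←b1
Dom∩ at merges:
  b1: preds {b0,b6}: {b0} ∩ {b0,b1,b6} = {b0}; idom=b0
  b5: preds {b3,b4}: {b0,b1,b3} ∩ {b0,b1,b4} = {b0,b1}; idom=b1
  b6: preds {b1,b4}: {b0,b1} ∩ {b0,b1,b4} = {b0,b1}; idom=b1

DF walk-up:
  join b1 pred b0: · stop@b0
  join b1 pred b6: b6→b1 stop@b0
  join b5 pred b3: b3 stop@b1
  join b5 pred b4: b4 stop@b1
  join b6 pred b1: · stop@b1
  join b6 pred b4: b4 stop@b1
  b0 → ∅
  b1 → {b1}
  b2 → ∅
  b3 → {b5}
  b4 → {b5,b6}
  b5 → ∅
  b6 → {b1}

DF(b6) = ["b1"]

Answer: ["b1"]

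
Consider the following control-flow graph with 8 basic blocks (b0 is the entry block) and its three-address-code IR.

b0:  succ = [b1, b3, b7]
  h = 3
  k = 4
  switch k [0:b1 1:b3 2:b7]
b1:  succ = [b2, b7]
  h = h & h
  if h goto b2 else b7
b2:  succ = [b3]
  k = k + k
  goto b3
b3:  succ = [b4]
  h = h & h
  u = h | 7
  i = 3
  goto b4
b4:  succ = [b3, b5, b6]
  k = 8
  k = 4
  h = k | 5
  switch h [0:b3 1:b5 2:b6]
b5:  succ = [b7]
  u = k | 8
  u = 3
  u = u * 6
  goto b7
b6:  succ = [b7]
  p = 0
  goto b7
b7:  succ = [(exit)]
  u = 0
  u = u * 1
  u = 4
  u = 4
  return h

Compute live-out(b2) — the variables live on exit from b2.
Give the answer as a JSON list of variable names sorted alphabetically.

Answer: ["h"]

Derivation:
Block summaries:
  b0 def {h,k} use ∅
  b1 def {h} use {h}
  b2 def {k} use {k}
  b3 def {h,i,u} use {h}
  b4 def {h,k} use ∅
  b5 def {u} use {k}
  b6 def {p} use ∅
  b7 def {u} use {h}

Liveness:
  live b0: ∅→{h,k}
  live b1: {h,k}→{h,k}
  live b2: {h,k}→{h}
  live b3: {h}→∅
  live b4: ∅→{h,k}
  live b5: {h,k}→{h}
  live b6: {h}→{h}
  live b7: {h}→∅

live-out(b2) = ["h"]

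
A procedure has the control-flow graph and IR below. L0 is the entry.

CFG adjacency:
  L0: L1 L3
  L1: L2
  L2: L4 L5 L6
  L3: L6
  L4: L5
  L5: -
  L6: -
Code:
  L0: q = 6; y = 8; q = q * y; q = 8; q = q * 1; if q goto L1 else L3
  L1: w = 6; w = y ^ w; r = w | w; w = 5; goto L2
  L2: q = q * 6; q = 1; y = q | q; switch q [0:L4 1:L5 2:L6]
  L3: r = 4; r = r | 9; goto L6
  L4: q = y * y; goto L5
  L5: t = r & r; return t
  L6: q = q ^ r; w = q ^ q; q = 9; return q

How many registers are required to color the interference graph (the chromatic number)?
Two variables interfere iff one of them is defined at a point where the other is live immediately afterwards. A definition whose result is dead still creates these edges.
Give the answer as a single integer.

Per-block:
  L0: {q,y} / ∅
  L1: {r,w} / {y}
  L2: {q,y} / {q}
  L3: {r} / ∅
  L4: {q} / {y}
  L5: {t} / {r}
  L6: {q,w} / {q,r}

Live sets:
  L0 li=∅ lo={q,y}
  L1 li={q,y} lo={q,r}
  L2 li={q,r} lo={q,r,y}
  L3 li={q} lo={q,r}
  L4 li={r,y} lo={r}
  L5 li={r} lo=∅
  L6 li={q,r} lo=∅

Conflict graph:
  q — {r,w,y}
  r — {q,w,y}
  t — ∅
  w — {q,r,y}
  y — {q,r,w}

Chromatic number:
  clique {q,r,w,y} ⇒ need ≥ 4
  4-colouring: R0={q,t}  R1={r}  R2={w}  R3={y}
  χ = 4

Answer: 4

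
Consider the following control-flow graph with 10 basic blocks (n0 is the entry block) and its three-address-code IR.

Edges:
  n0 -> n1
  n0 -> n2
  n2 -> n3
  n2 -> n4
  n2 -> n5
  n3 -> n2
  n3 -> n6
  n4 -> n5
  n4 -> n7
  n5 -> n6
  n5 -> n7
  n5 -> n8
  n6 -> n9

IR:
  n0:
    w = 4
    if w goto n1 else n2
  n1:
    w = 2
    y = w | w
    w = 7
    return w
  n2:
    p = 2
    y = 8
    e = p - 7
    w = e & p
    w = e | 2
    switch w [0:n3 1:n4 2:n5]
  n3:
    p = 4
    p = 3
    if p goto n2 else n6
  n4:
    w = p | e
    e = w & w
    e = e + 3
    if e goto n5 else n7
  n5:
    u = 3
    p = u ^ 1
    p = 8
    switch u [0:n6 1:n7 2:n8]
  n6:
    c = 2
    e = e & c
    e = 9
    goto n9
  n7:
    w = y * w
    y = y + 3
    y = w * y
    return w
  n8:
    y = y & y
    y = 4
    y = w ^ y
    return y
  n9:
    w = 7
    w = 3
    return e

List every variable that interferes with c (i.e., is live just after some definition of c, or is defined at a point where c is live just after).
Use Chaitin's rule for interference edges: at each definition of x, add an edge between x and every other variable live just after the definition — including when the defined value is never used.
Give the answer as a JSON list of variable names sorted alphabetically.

Answer: ["e"]

Working:
Per-block:
  n0 def {w} use ∅
  n1 def {w,y} use ∅
  n2 def {e,p,w,y} use ∅
  n3 def {p} use ∅
  n4 def {e,w} use {e,p}
  n5 def {p,u} use ∅
  n6 def {c,e} use {e}
  n7 def {w,y} use {w,y}
  n8 def {y} use {w,y}
  n9 def {w} use {e}

Backward fixpoint:
  live n0: ∅→∅
  live n1: ∅→∅
  live n2: ∅→{e,p,w,y}
  live n3: {e}→{e}
  live n4: {e,p,y}→{e,w,y}
  live n5: {e,w,y}→{e,w,y}
  live n6: {e}→{e}
  live n7: {w,y}→∅
  live n8: {w,y}→∅
  live n9: {e}→∅

Interfere edges:
  c↔{e}
  e↔{c,p,u,w,y}
  p↔{e,u,w,y}
  u↔{e,p,w,y}
  w↔{e,p,u,y}
  y↔{e,p,u,w}

N(c) = ["e"]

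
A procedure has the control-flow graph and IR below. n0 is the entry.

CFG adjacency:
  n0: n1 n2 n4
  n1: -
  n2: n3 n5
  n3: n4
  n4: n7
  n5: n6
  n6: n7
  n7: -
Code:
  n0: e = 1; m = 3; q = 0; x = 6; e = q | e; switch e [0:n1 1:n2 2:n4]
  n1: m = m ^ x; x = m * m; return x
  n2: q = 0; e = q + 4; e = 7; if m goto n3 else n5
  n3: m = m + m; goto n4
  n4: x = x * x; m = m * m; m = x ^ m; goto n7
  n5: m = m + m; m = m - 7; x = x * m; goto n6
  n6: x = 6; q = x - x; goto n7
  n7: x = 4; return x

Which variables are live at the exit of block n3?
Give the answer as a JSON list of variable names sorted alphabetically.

Block summaries:
  n0: def={e,m,q,x} ue=∅
  n1: def={m,x} ue={m,x}
  n2: def={e,q} ue={m}
  n3: def={m} ue={m}
  n4: def={m,x} ue={m,x}
  n5: def={m,x} ue={m,x}
  n6: def={q,x} ue=∅
  n7: def={x} ue=∅

Liveness:
  n0: in=∅ out={m,x}
  n1: in={m,x} out=∅
  n2: in={m,x} out={m,x}
  n3: in={m,x} out={m,x}
  n4: in={m,x} out=∅
  n5: in={m,x} out=∅
  n6: in=∅ out=∅
  n7: in=∅ out=∅

live-out(n3) = ["m", "x"]

Answer: ["m", "x"]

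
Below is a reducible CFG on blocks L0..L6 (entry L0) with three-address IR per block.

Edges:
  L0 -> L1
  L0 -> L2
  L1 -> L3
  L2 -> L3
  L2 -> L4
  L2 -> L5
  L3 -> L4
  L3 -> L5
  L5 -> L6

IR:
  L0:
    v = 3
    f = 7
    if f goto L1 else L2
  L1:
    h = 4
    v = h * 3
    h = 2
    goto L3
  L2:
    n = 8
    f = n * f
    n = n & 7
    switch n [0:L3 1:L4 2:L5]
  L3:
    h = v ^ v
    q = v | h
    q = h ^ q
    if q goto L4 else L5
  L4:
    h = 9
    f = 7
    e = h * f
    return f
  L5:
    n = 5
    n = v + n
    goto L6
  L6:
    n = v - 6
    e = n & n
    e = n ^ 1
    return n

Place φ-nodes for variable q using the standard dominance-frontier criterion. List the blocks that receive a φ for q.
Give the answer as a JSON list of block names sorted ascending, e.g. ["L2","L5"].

Answer: ["L4", "L5"]

Analysis:
idom tree: L1←L0 L2←L0 L3←L0 L4←L0 L5←L0 L6←L5
Dom∩ at merges:
  L3: preds {L1,L2}: {L0,L1} ∩ {L0,L2} = {L0}; idom=L0
  L4: preds {L2,L3}: {L0,L2} ∩ {L0,L3} = {L0}; idom=L0
  L5: preds {L2,L3}: {L0,L2} ∩ {L0,L3} = {L0}; idom=L0

Frontier:
  L3←L1: walk L1 to L0
  L3←L2: walk L2 to L0
  L4←L2: walk L2 to L0
  L4←L3: walk L3 to L0
  L5←L2: walk L2 to L0
  L5←L3: walk L3 to L0
  L0: DF=∅
  L1: DF={L3}
  L2: DF={L3,L4,L5}
  L3: DF={L4,L5}
  L4: DF=∅
  L5: DF=∅
  L6: DF=∅

φ for q: defs {L3}
  DF⁺ = {L4,L5}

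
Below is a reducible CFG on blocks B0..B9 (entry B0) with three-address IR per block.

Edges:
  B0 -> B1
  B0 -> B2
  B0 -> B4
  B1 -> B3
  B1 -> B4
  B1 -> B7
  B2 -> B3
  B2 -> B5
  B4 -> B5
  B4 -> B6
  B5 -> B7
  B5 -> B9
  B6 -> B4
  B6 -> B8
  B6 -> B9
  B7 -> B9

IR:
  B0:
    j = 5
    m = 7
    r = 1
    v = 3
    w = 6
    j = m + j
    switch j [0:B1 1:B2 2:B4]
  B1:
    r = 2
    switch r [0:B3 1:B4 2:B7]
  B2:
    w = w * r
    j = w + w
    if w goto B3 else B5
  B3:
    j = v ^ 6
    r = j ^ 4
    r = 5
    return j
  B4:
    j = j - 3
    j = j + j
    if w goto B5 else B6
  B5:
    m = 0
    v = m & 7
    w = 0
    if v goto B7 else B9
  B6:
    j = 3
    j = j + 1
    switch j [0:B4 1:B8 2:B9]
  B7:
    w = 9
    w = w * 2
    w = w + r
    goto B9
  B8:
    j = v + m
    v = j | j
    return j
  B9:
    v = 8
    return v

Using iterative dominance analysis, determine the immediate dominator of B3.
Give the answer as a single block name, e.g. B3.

idom tree: B1←B0 B2←B0 B3←B0 B4←B0 B5←B0 B6←B4 B7←B0 B8←B6 B9←B0
Dom at joins:
  B3: preds {B1,B2}: {B0,B1} ∩ {B0,B2} = {B0}; idom=B0
  B4: preds {B0,B1,B6}: {B0} ∩ {B0,B1} ∩ {B0,B4,B6} = {B0}; idom=B0
  B5: preds {B2,B4}: {B0,B2} ∩ {B0,B4} = {B0}; idom=B0
  B7: preds {B1,B5}: {B0,B1} ∩ {B0,B5} = {B0}; idom=B0
  B9: preds {B5,B6,B7}: {B0,B5} ∩ {B0,B4,B6} ∩ {B0,B7} = {B0}; idom=B0

idom(B3) = B0

Answer: B0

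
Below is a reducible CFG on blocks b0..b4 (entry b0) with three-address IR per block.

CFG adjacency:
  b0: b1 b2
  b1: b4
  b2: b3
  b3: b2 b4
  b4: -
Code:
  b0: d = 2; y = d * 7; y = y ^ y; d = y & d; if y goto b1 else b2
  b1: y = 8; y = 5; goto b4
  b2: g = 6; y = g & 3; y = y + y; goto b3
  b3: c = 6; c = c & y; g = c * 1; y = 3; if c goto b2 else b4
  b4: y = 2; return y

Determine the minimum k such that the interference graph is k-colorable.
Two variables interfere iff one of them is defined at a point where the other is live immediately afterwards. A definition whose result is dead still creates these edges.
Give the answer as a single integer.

Answer: 2

Working:
def/use:
  b0 def {d,y} use ∅
  b1 def {y} use ∅
  b2 def {g,y} use ∅
  b3 def {c,g,y} use {y}
  b4 def {y} use ∅

Live sets:
  live b0: ∅→∅
  live b1: ∅→∅
  live b2: ∅→{y}
  live b3: {y}→∅
  live b4: ∅→∅

Conflict graph:
  c↔{g,y}
  d↔{y}
  g↔{c}
  y↔{c,d}

Chromatic number:
  clique {c,g} ⇒ need ≥ 2
  2-colouring: r0={c,d}  r1={g,y}
  χ = 2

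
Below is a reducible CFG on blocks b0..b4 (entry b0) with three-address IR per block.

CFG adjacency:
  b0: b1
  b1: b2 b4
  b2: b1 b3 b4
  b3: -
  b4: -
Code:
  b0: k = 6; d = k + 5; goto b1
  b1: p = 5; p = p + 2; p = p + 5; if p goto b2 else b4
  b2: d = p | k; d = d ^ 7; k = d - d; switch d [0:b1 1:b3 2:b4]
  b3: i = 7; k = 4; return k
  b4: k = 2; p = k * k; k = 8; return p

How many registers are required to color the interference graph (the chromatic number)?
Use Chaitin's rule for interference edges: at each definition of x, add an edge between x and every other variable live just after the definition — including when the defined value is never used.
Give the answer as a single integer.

def/use:
  b0 def {d,k} use ∅
  b1 def {p} use ∅
  b2 def {d,k} use {k,p}
  b3 def {i,k} use ∅
  b4 def {k,p} use ∅

Backward fixpoint:
  b0: in=∅ out={k}
  b1: in={k} out={k,p}
  b2: in={k,p} out={k}
  b3: in=∅ out=∅
  b4: in=∅ out=∅

Interfere edges:
  d↔{k}
  i↔∅
  k↔{d,p}
  p↔{k}

Chromatic number:
  {d,k} pairwise interfere (2-clique) ⇒ χ ≥ 2
  2-colouring: c0={i,k}  c1={d,p}
  χ = 2

Answer: 2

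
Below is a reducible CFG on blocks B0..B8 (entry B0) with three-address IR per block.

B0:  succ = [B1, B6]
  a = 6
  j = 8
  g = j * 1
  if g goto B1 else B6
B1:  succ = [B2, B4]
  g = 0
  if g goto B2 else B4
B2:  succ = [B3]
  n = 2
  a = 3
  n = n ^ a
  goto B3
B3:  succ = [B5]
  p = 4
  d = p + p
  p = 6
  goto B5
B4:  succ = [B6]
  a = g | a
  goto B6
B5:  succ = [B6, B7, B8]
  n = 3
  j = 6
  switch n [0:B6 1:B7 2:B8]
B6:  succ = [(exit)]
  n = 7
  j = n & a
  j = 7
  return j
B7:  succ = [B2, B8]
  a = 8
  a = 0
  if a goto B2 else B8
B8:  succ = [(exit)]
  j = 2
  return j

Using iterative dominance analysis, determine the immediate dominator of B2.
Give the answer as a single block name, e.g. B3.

Answer: B1

Analysis:
idom tree: B1←B0 B2←B1 B3←B2 B4←B1 B5←B3 B6←B0 B7←B5 B8←B5
Join-block Dom:
  B2: preds {B1,B7}: {B0,B1} ∩ {B0,B1,B2,B3,B5,B7} = {B0,B1}; idom=B1
  B6: preds {B0,B4,B5}: {B0} ∩ {B0,B1,B4} ∩ {B0,B1,B2,B3,B5} = {B0}; idom=B0
  B8: preds {B5,B7}: {B0,B1,B2,B3,B5} ∩ {B0,B1,B2,B3,B5,B7} = {B0,B1,B2,B3,B5}; idom=B5

idom(B2) = B1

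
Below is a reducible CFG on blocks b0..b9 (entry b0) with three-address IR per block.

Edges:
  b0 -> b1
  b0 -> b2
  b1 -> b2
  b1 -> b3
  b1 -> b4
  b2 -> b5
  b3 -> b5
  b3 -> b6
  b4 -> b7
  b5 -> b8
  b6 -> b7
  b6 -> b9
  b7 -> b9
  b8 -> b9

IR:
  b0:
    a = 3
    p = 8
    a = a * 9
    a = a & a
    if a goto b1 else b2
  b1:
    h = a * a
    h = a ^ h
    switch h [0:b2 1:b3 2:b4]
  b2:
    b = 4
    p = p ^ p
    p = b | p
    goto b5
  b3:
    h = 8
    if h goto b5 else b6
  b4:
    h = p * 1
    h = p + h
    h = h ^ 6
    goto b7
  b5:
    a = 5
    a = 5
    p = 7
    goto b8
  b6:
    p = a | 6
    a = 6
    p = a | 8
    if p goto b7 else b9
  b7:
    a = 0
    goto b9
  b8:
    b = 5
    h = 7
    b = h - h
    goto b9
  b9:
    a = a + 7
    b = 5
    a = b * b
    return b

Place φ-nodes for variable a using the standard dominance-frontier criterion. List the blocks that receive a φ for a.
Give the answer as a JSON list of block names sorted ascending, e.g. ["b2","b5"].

idom tree: b1←b0 b2←b0 b3←b1 b4←b1 b5←b0 b6←b3 b7←b1 b8←b5 b9←b0
Join-block Dom:
  b2: preds {b0,b1}: {b0} ∩ {b0,b1} = {b0}; idom=b0
  b5: preds {b2,b3}: {b0,b2} ∩ {b0,b1,b3} = {b0}; idom=b0
  b7: preds {b4,b6}: {b0,b1,b4} ∩ {b0,b1,b3,b6} = {b0,b1}; idom=b1
  b9: preds {b6,b7,b8}: {b0,b1,b3,b6} ∩ {b0,b1,b7} ∩ {b0,b5,b8} = {b0}; idom=b0

Frontier:
  join b2 pred b0: · stop@b0
  join b2 pred b1: b1 stop@b0
  join b5 pred b2: b2 stop@b0
  join b5 pred b3: b3→b1 stop@b0
  join b7 pred b4: b4 stop@b1
  join b7 pred b6: b6→b3 stop@b1
  join b9 pred b6: b6→b3→b1 stop@b0
  join b9 pred b7: b7→b1 stop@b0
  join b9 pred b8: b8→b5 stop@b0
  DF(b0)=∅
  DF(b1)={b2,b5,b9}
  DF(b2)={b5}
  DF(b3)={b5,b7,b9}
  DF(b4)={b7}
  DF(b5)={b9}
  DF(b6)={b7,b9}
  DF(b7)={b9}
  DF(b8)={b9}
  DF(b9)=∅

φ for a: defs {b0,b5,b6,b7,b9}
  DF⁺ = {b7,b9}

Answer: ["b7", "b9"]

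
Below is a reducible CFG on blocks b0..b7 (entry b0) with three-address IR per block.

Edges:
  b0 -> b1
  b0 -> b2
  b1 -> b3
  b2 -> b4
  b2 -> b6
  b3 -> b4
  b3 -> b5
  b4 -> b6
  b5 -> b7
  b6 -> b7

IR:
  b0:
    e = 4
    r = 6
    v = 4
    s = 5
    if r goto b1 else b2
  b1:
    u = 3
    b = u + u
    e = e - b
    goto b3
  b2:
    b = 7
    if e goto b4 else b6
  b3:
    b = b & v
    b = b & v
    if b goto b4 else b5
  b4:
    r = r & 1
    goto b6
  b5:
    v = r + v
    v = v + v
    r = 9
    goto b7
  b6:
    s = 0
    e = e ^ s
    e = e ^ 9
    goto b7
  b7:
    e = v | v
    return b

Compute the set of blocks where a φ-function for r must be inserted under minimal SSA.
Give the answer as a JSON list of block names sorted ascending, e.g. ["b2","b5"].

Answer: ["b6", "b7"]

Working:
idom tree: b1←b0 b2←b0 b3←b1 b4←b0 b5←b3 b6←b0 b7←b0
Join-block Dom:
  b4: preds {b2,b3}: {b0,b2} ∩ {b0,b1,b3} = {b0}; idom=b0
  b6: preds {b2,b4}: {b0,b2} ∩ {b0,b4} = {b0}; idom=b0
  b7: preds {b5,b6}: {b0,b1,b3,b5} ∩ {b0,b6} = {b0}; idom=b0

DF derivation:
  join b4 pred b2: b2 stop@b0
  join b4 pred b3: b3→b1 stop@b0
  join b6 pred b2: b2 stop@b0
  join b6 pred b4: b4 stop@b0
  join b7 pred b5: b5→b3→b1 stop@b0
  join b7 pred b6: b6 stop@b0
  DF(b0)=∅
  DF(b1)={b4,b7}
  DF(b2)={b4,b6}
  DF(b3)={b4,b7}
  DF(b4)={b6}
  DF(b5)={b7}
  DF(b6)={b7}
  DF(b7)=∅

φ for r: defs {b0,b4,b5}
  DF⁺ = {b6,b7}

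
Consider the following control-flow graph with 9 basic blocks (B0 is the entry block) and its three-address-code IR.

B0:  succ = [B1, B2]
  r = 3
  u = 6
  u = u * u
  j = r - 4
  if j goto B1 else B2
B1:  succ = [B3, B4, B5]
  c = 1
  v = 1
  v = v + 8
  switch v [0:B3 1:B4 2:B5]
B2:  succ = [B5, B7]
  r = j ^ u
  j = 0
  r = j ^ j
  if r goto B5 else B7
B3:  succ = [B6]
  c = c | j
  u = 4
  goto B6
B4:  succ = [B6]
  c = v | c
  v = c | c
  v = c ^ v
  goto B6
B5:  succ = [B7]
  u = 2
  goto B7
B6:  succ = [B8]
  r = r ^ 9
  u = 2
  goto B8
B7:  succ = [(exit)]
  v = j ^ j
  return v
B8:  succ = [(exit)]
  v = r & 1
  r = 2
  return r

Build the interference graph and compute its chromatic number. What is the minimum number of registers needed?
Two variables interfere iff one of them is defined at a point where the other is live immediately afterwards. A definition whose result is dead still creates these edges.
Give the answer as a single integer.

def/use:
  B0: def={j,r,u} ue=∅
  B1: def={c,v} ue=∅
  B2: def={j,r} ue={j,u}
  B3: def={c,u} ue={c,j}
  B4: def={c,v} ue={c,v}
  B5: def={u} ue=∅
  B6: def={r,u} ue={r}
  B7: def={v} ue={j}
  B8: def={r,v} ue={r}

Backward fixpoint:
  live B0: ∅→{j,r,u}
  live B1: {j,r}→{c,j,r,v}
  live B2: {j,u}→{j}
  live B3: {c,j,r}→{r}
  live B4: {c,r,v}→{r}
  live B5: {j}→{j}
  live B6: {r}→{r}
  live B7: {j}→∅
  live B8: {r}→∅

Interference:
  c↔{j,r,v}
  j↔{c,r,u,v}
  r↔{c,j,u,v}
  u↔{j,r}
  v↔{c,j,r}

Chromatic number:
  lower bound: {c,j,r,v} mutually conflict ⇒ χ ≥ 4
  assign c→R2 j→R0 r→R1 u→R2 v→R3 — no edge inside a register ⇒ χ ≤ 4
  χ = 4

Answer: 4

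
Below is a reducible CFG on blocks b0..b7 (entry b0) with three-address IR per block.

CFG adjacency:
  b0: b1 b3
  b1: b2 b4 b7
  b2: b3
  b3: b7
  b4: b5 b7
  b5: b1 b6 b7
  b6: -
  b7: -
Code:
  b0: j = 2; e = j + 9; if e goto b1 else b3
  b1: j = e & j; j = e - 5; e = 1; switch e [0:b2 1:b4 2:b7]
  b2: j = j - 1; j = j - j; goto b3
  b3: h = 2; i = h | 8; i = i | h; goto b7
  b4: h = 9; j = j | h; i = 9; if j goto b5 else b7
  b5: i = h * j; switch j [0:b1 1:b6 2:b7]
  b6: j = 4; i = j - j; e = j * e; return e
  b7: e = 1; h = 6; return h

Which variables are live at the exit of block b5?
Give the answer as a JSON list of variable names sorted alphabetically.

Block summaries:
  b0: {e,j} / ∅
  b1: {e,j} / {e,j}
  b2: {j} / {j}
  b3: {h,i} / ∅
  b4: {h,i,j} / {j}
  b5: {i} / {h,j}
  b6: {e,i,j} / {e}
  b7: {e,h} / ∅

Liveness:
  b0: in=∅ out={e,j}
  b1: in={e,j} out={e,j}
  b2: in={j} out=∅
  b3: in=∅ out=∅
  b4: in={e,j} out={e,h,j}
  b5: in={e,h,j} out={e,j}
  b6: in={e} out=∅
  b7: in=∅ out=∅

live-out(b5) = ["e", "j"]

Answer: ["e", "j"]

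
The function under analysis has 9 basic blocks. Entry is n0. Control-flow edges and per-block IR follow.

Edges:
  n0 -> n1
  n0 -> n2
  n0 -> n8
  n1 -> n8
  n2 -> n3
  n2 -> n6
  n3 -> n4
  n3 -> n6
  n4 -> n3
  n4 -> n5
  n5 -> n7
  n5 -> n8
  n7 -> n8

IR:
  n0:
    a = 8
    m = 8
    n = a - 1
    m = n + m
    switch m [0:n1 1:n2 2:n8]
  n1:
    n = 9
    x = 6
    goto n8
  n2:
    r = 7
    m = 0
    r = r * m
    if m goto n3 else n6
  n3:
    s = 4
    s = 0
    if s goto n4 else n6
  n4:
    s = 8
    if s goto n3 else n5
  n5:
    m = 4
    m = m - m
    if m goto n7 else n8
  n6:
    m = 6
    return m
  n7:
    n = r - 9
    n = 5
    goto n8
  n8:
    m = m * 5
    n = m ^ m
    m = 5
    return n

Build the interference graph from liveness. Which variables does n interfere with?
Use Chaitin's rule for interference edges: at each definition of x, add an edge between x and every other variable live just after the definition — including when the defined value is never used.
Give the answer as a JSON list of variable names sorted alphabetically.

Answer: ["m"]

Working:
def/use:
  n0: def={a,m,n} ue=∅
  n1: def={n,x} ue=∅
  n2: def={m,r} ue=∅
  n3: def={s} ue=∅
  n4: def={s} ue=∅
  n5: def={m} ue=∅
  n6: def={m} ue=∅
  n7: def={n} ue={r}
  n8: def={m,n} ue={m}

Backward fixpoint:
  n0 li=∅ lo={m}
  n1 li={m} lo={m}
  n2 li=∅ lo={r}
  n3 li={r} lo={r}
  n4 li={r} lo={r}
  n5 li={r} lo={m,r}
  n6 li=∅ lo=∅
  n7 li={m,r} lo={m}
  n8 li={m} lo=∅

Interfere edges:
  a↔{m}
  m↔{a,n,r,x}
  n↔{m}
  r↔{m,s}
  s↔{r}
  x↔{m}

N(n) = ["m"]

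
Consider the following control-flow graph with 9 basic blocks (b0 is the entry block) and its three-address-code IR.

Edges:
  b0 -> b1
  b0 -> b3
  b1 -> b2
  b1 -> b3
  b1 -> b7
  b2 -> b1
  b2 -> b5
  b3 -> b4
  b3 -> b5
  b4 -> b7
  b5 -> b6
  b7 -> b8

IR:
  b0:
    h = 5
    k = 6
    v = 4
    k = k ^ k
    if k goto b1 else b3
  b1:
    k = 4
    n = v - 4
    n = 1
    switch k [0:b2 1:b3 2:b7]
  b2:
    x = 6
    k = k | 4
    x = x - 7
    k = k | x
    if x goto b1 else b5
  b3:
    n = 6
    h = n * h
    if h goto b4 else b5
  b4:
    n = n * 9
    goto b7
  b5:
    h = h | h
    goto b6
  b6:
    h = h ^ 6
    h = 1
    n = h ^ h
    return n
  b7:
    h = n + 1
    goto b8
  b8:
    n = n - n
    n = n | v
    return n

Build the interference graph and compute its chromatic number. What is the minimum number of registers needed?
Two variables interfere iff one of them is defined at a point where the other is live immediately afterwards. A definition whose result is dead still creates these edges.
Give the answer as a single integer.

Answer: 4

Analysis:
Block summaries:
  b0 def {h,k,v} use ∅
  b1 def {k,n} use {v}
  b2 def {k,x} use {k}
  b3 def {h,n} use {h}
  b4 def {n} use {n}
  b5 def {h} use {h}
  b6 def {h,n} use {h}
  b7 def {h} use {n}
  b8 def {n} use {n,v}

Liveness:
  b0 li=∅ lo={h,v}
  b1 li={h,v} lo={h,k,n,v}
  b2 li={h,k,v} lo={h,v}
  b3 li={h,v} lo={h,n,v}
  b4 li={n,v} lo={n,v}
  b5 li={h} lo={h}
  b6 li={h} lo=∅
  b7 li={n,v} lo={n,v}
  b8 li={n,v} lo=∅

Interference:
  h↔{k,n,v,x}
  k↔{h,n,v,x}
  n↔{h,k,v}
  v↔{h,k,n,x}
  x↔{h,k,v}

Colouring:
  clique {h,k,n,v} ⇒ need ≥ 4
  4-colouring: c0={h}  c1={k}  c2={v}  c3={n,x}
  χ = 4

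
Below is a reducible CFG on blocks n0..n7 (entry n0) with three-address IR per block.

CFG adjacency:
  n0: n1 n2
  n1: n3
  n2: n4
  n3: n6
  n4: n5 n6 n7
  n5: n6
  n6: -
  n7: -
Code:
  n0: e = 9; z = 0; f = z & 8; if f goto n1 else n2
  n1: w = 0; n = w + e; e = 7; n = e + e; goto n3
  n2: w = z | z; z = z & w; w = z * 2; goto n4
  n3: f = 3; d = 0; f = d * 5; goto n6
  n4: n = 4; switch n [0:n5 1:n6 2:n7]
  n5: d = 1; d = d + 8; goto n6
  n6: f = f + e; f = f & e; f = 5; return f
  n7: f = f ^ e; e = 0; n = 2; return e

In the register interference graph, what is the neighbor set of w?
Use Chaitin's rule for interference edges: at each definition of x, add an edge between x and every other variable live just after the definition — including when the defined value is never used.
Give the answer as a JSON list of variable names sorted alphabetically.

Block summaries:
  n0 def {e,f,z} use ∅
  n1 def {e,n,w} use {e}
  n2 def {w,z} use {z}
  n3 def {d,f} use ∅
  n4 def {n} use ∅
  n5 def {d} use ∅
  n6 def {f} use {e,f}
  n7 def {e,f,n} use {e,f}

Liveness:
  n0 li=∅ lo={e,f,z}
  n1 li={e} lo={e}
  n2 li={e,f,z} lo={e,f}
  n3 li={e} lo={e,f}
  n4 li={e,f} lo={e,f}
  n5 li={e,f} lo={e,f}
  n6 li={e,f} lo=∅
  n7 li={e,f} lo=∅

Conflict graph:
  d — {e,f}
  e — {d,f,n,w,z}
  f — {d,e,n,w,z}
  n — {e,f}
  w — {e,f,z}
  z — {e,f,w}

N(w) = ["e", "f", "z"]

Answer: ["e", "f", "z"]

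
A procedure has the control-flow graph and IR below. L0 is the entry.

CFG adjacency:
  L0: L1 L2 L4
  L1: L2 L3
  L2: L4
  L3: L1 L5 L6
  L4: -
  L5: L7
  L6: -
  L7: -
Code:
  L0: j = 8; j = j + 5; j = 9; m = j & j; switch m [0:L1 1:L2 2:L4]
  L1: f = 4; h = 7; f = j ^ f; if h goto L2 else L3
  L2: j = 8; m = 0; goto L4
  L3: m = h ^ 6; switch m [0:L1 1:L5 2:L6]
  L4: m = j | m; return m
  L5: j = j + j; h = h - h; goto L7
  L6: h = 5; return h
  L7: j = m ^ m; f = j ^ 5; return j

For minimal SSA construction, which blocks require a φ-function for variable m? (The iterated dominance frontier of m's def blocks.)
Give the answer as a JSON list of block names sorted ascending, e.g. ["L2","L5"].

idom tree: L1←L0 L2←L0 L3←L1 L4←L0 L5←L3 L6←L3 L7←L5
Dom∩ at merges:
  L1: preds {L0,L3}: {L0} ∩ {L0,L1,L3} = {L0}; idom=L0
  L2: preds {L0,L1}: {L0} ∩ {L0,L1} = {L0}; idom=L0
  L4: preds {L0,L2}: {L0} ∩ {L0,L2} = {L0}; idom=L0

DF derivation:
  L1←L0: walk · to L0
  L1←L3: walk L3→L1 to L0
  L2←L0: walk · to L0
  L2←L1: walk L1 to L0
  L4←L0: walk · to L0
  L4←L2: walk L2 to L0
  DF(L0)=∅
  DF(L1)={L1,L2}
  DF(L2)={L4}
  DF(L3)={L1}
  DF(L4)=∅
  DF(L5)=∅
  DF(L6)=∅
  DF(L7)=∅

φ for m: defs {L0,L2,L3,L4}
  DF⁺ = {L1,L2,L4}

Answer: ["L1", "L2", "L4"]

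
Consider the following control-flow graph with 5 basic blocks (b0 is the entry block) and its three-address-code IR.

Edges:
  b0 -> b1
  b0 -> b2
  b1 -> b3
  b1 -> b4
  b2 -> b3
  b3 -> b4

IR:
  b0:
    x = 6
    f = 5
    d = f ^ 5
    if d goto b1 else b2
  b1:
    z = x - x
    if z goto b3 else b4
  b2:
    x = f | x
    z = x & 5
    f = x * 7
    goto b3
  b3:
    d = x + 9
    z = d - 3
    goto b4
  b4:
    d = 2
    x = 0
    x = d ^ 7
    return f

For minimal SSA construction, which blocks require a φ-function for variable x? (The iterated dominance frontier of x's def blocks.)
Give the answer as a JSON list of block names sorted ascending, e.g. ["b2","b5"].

idom tree: b1←b0 b2←b0 b3←b0 b4←b0
Dom at joins:
  b3: preds {b1,b2}: {b0,b1} ∩ {b0,b2} = {b0}; idom=b0
  b4: preds {b1,b3}: {b0,b1} ∩ {b0,b3} = {b0}; idom=b0

DF walk-up:
  b3←b1: walk b1 to b0
  b3←b2: walk b2 to b0
  b4←b1: walk b1 to b0
  b4←b3: walk b3 to b0
  b0 → ∅
  b1 → {b3,b4}
  b2 → {b3}
  b3 → {b4}
  b4 → ∅

φ for x: defs {b0,b2,b4}
  DF⁺ = {b3,b4}

Answer: ["b3", "b4"]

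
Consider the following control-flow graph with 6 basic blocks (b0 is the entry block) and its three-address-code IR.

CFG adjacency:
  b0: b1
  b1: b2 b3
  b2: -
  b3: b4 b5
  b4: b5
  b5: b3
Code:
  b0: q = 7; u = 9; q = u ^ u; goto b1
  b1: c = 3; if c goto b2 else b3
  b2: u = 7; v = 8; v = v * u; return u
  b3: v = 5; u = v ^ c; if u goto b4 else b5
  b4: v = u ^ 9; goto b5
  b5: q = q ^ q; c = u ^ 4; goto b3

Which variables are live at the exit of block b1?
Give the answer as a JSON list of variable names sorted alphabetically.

Block summaries:
  b0: def={q,u} ue=∅
  b1: def={c} ue=∅
  b2: def={u,v} ue=∅
  b3: def={u,v} ue={c}
  b4: def={v} ue={u}
  b5: def={c,q} ue={q,u}

Liveness:
  b0: in=∅ out={q}
  b1: in={q} out={c,q}
  b2: in=∅ out=∅
  b3: in={c,q} out={q,u}
  b4: in={q,u} out={q,u}
  b5: in={q,u} out={c,q}

live-out(b1) = ["c", "q"]

Answer: ["c", "q"]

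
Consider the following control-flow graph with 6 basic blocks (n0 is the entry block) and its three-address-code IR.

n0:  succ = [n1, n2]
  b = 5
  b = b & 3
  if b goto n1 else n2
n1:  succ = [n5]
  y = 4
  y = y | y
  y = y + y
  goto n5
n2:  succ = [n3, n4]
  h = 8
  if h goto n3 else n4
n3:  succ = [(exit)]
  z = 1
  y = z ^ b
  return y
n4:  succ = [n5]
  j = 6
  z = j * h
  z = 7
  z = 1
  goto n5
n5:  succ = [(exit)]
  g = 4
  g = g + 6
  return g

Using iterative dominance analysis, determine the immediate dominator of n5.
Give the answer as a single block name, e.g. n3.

Answer: n0

Working:
idom tree: n1←n0 n2←n0 n3←n2 n4←n2 n5←n0
Dom at joins:
  n5: preds {n1,n4}: {n0,n1} ∩ {n0,n2,n4} = {n0}; idom=n0

idom(n5) = n0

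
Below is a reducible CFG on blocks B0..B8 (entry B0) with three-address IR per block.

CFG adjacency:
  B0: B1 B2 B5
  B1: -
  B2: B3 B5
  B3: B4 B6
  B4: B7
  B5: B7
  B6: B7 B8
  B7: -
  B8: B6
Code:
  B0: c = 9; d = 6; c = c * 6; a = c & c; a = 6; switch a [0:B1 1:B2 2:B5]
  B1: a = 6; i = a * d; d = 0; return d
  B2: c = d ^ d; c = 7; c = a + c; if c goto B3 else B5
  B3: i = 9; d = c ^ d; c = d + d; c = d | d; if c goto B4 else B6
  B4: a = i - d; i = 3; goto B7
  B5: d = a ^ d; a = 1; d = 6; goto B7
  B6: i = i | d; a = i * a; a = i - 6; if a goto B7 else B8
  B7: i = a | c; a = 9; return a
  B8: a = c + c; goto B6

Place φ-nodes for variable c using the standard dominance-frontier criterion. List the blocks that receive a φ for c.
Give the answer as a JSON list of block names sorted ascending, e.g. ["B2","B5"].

Answer: ["B5", "B7"]

Working:
idom tree: B1←B0 B2←B0 B3←B2 B4←B3 B5←B0 B6←B3 B7←B0 B8←B6
Join-block Dom:
  B5: preds {B0,B2}: {B0} ∩ {B0,B2} = {B0}; idom=B0
  B6: preds {B3,B8}: {B0,B2,B3} ∩ {B0,B2,B3,B6,B8} = {B0,B2,B3}; idom=B3
  B7: preds {B4,B5,B6}: {B0,B2,B3,B4} ∩ {B0,B5} ∩ {B0,B2,B3,B6} = {B0}; idom=B0

DF derivation:
  B5←B0: walk · to B0
  B5←B2: walk B2 to B0
  B6←B3: walk · to B3
  B6←B8: walk B8→B6 to B3
  B7←B4: walk B4→B3→B2 to B0
  B7←B5: walk B5 to B0
  B7←B6: walk B6→B3→B2 to B0
  B0 → ∅
  B1 → ∅
  B2 → {B5,B7}
  B3 → {B7}
  B4 → {B7}
  B5 → {B7}
  B6 → {B6,B7}
  B7 → ∅
  B8 → {B6}

φ for c: defs {B0,B2,B3}
  DF⁺ = {B5,B7}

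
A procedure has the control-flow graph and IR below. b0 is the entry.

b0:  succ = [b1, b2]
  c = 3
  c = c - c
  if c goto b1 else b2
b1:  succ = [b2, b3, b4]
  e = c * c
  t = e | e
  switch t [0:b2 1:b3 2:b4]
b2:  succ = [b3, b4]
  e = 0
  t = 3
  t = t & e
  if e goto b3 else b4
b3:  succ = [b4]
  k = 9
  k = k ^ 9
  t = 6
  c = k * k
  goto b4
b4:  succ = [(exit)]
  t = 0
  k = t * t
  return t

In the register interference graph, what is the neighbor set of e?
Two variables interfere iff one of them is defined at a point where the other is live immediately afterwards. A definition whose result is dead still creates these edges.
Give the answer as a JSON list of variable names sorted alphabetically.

Block summaries:
  b0: {c} / ∅
  b1: {e,t} / {c}
  b2: {e,t} / ∅
  b3: {c,k,t} / ∅
  b4: {k,t} / ∅

Live sets:
  b0: in=∅ out={c}
  b1: in={c} out=∅
  b2: in=∅ out=∅
  b3: in=∅ out=∅
  b4: in=∅ out=∅

Conflict graph:
  c: ∅
  e: {t}
  k: {t}
  t: {e,k}

N(e) = ["t"]

Answer: ["t"]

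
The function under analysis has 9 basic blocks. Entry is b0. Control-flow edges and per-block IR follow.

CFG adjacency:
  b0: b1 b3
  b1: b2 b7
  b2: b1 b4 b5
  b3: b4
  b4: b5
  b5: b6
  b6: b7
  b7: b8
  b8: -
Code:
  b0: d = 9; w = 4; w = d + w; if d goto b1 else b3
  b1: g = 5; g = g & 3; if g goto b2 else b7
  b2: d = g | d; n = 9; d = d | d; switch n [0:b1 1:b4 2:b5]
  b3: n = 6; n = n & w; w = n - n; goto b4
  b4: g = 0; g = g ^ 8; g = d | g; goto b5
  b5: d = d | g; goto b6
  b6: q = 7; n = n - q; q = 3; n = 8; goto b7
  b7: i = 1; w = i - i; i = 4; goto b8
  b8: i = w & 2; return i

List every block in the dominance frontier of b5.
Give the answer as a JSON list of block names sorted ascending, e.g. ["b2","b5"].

idom tree: b1←b0 b2←b1 b3←b0 b4←b0 b5←b0 b6←b5 b7←b0 b8←b7
Dom∩ at merges:
  b1: preds {b0,b2}: {b0} ∩ {b0,b1,b2} = {b0}; idom=b0
  b4: preds {b2,b3}: {b0,b1,b2} ∩ {b0,b3} = {b0}; idom=b0
  b5: preds {b2,b4}: {b0,b1,b2} ∩ {b0,b4} = {b0}; idom=b0
  b7: preds {b1,b6}: {b0,b1} ∩ {b0,b5,b6} = {b0}; idom=b0

DF derivation:
  b1←b0: walk · to b0
  b1←b2: walk b2→b1 to b0
  b4←b2: walk b2→b1 to b0
  b4←b3: walk b3 to b0
  b5←b2: walk b2→b1 to b0
  b5←b4: walk b4 to b0
  b7←b1: walk b1 to b0
  b7←b6: walk b6→b5 to b0
  b0 → ∅
  b1 → {b1,b4,b5,b7}
  b2 → {b1,b4,b5}
  b3 → {b4}
  b4 → {b5}
  b5 → {b7}
  b6 → {b7}
  b7 → ∅
  b8 → ∅

DF(b5) = ["b7"]

Answer: ["b7"]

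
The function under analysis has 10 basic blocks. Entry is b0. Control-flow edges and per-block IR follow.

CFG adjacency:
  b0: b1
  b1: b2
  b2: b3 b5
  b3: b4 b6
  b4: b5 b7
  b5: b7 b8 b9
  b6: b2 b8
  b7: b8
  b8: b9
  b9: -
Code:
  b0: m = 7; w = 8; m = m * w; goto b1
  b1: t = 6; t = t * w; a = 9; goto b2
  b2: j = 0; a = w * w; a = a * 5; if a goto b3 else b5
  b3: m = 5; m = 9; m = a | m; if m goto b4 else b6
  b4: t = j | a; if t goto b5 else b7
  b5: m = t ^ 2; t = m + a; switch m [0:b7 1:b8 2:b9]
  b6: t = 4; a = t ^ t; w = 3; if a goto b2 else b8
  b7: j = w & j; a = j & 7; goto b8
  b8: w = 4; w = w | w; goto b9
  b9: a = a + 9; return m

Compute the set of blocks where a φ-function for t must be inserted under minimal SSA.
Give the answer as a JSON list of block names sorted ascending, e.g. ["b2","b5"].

Answer: ["b2", "b5", "b7", "b8", "b9"]

Analysis:
idom tree: b1←b0 b2←b1 b3←b2 b4←b3 b5←b2 b6←b3 b7←b2 b8←b2 b9←b2
Dom at joins:
  b2: preds {b1,b6}: {b0,b1} ∩ {b0,b1,b2,b3,b6} = {b0,b1}; idom=b1
  b5: preds {b2,b4}: {b0,b1,b2} ∩ {b0,b1,b2,b3,b4} = {b0,b1,b2}; idom=b2
  b7: preds {b4,b5}: {b0,b1,b2,b3,b4} ∩ {b0,b1,b2,b5} = {b0,b1,b2}; idom=b2
  b8: preds {b5,b6,b7}: {b0,b1,b2,b5} ∩ {b0,b1,b2,b3,b6} ∩ {b0,b1,b2,b7} = {b0,b1,b2}; idom=b2
  b9: preds {b5,b8}: {b0,b1,b2,b5} ∩ {b0,b1,b2,b8} = {b0,b1,b2}; idom=b2

Frontier:
  b2←b1: walk · to b1
  b2←b6: walk b6→b3→b2 to b1
  b5←b2: walk · to b2
  b5←b4: walk b4→b3 to b2
  b7←b4: walk b4→b3 to b2
  b7←b5: walk b5 to b2
  b8←b5: walk b5 to b2
  b8←b6: walk b6→b3 to b2
  b8←b7: walk b7 to b2
  b9←b5: walk b5 to b2
  b9←b8: walk b8 to b2
  b0 → ∅
  b1 → ∅
  b2 → {b2}
  b3 → {b2,b5,b7,b8}
  b4 → {b5,b7}
  b5 → {b7,b8,b9}
  b6 → {b2,b8}
  b7 → {b8}
  b8 → {b9}
  b9 → ∅

φ for t: defs {b1,b4,b5,b6}
  DF⁺ = {b2,b5,b7,b8,b9}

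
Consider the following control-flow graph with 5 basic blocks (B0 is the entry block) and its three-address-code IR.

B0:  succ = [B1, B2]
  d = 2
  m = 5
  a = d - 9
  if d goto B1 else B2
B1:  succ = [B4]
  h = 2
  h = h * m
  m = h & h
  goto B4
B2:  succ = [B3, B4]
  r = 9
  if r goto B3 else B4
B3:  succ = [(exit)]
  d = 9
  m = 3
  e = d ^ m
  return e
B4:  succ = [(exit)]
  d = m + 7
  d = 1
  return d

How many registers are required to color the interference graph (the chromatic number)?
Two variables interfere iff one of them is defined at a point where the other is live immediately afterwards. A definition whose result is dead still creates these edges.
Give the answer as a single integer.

Answer: 3

Working:
Per-block:
  B0: def={a,d,m} ue=∅
  B1: def={h,m} ue={m}
  B2: def={r} ue=∅
  B3: def={d,e,m} ue=∅
  B4: def={d} ue={m}

Liveness:
  B0 li=∅ lo={m}
  B1 li={m} lo={m}
  B2 li={m} lo={m}
  B3 li=∅ lo=∅
  B4 li={m} lo=∅

Conflict graph:
  a — {d,m}
  d — {a,m}
  e — ∅
  h — {m}
  m — {a,d,h,r}
  r — {m}

Registers:
  lower bound: {a,d,m} mutually conflict ⇒ χ ≥ 3
  3-colouring: r0={e,m}  r1={a,h,r}  r2={d}
  χ = 3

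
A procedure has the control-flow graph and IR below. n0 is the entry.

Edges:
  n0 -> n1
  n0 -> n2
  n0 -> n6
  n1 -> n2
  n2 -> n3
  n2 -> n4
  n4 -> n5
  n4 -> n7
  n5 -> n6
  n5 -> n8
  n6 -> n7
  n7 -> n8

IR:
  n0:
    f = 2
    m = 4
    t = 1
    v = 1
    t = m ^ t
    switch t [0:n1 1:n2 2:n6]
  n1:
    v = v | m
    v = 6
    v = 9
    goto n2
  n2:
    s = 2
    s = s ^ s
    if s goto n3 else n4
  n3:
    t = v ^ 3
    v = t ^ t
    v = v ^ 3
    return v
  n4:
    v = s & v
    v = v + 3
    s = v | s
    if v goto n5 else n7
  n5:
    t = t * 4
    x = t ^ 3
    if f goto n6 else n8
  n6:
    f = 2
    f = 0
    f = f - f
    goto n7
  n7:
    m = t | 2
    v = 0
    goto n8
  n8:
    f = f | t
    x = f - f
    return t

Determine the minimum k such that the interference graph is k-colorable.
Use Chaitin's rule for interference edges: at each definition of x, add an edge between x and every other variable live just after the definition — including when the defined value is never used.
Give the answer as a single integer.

Answer: 4

Derivation:
Per-block:
  n0: def={f,m,t,v} ue=∅
  n1: def={v} ue={m,v}
  n2: def={s} ue=∅
  n3: def={t,v} ue={v}
  n4: def={s,v} ue={s,v}
  n5: def={t,x} ue={f,t}
  n6: def={f} ue=∅
  n7: def={m,v} ue={t}
  n8: def={f,x} ue={f,t}

Backward fixpoint:
  n0: in=∅ out={f,m,t,v}
  n1: in={f,m,t,v} out={f,t,v}
  n2: in={f,t,v} out={f,s,t,v}
  n3: in={v} out=∅
  n4: in={f,s,t,v} out={f,t}
  n5: in={f,t} out={f,t}
  n6: in={t} out={f,t}
  n7: in={f,t} out={f,t}
  n8: in={f,t} out=∅

Interfere edges:
  f — {m,s,t,v,x}
  m — {f,t,v}
  s — {f,t,v}
  t — {f,m,s,v,x}
  v — {f,m,s,t}
  x — {f,t}

Colouring:
  clique {f,m,t,v} ⇒ need ≥ 4
  assign f→c0 m→c3 s→c3 t→c1 v→c2 x→c2 — no edge inside a register ⇒ χ ≤ 4
  χ = 4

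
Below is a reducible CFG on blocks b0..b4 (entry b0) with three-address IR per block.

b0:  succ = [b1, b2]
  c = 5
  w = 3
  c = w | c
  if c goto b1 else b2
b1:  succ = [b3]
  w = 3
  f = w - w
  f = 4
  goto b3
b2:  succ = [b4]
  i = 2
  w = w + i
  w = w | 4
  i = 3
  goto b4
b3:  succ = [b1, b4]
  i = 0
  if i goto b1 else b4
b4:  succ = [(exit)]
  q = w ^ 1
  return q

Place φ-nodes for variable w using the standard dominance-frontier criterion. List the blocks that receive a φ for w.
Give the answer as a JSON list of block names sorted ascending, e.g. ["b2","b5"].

idom tree: b1←b0 b2←b0 b3←b1 b4←b0
Dom∩ at merges:
  b1: preds {b0,b3}: {b0} ∩ {b0,b1,b3} = {b0}; idom=b0
  b4: preds {b2,b3}: {b0,b2} ∩ {b0,b1,b3} = {b0}; idom=b0

DF derivation:
  b1←b0: walk · to b0
  b1←b3: walk b3→b1 to b0
  b4←b2: walk b2 to b0
  b4←b3: walk b3→b1 to b0
  b0: DF=∅
  b1: DF={b1,b4}
  b2: DF={b4}
  b3: DF={b1,b4}
  b4: DF=∅

φ for w: defs {b0,b1,b2}
  DF⁺ = {b1,b4}

Answer: ["b1", "b4"]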